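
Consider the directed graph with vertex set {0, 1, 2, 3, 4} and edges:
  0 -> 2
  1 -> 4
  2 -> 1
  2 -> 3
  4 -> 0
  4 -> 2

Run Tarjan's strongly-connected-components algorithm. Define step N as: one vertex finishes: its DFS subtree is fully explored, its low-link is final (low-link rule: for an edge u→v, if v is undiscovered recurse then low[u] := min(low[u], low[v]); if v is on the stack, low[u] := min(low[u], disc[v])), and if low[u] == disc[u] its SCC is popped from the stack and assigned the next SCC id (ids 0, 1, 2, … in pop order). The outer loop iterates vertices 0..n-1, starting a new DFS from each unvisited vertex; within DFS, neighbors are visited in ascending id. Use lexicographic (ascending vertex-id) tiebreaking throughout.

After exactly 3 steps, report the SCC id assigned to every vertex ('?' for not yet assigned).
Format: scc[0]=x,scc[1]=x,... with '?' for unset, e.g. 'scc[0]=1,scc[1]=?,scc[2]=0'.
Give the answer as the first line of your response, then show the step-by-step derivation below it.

scc[0]=?,scc[1]=?,scc[2]=?,scc[3]=0,scc[4]=?

step 1: low=(low[0]=0,low[1]=2,low[2]=1,low[3]=?,low[4]=0); scc=(scc[0]=?,scc[1]=?,scc[2]=?,scc[3]=?,scc[4]=?)
step 2: low=(low[0]=0,low[1]=0,low[2]=1,low[3]=?,low[4]=0); scc=(scc[0]=?,scc[1]=?,scc[2]=?,scc[3]=?,scc[4]=?)
step 3: low=(low[0]=0,low[1]=0,low[2]=0,low[3]=4,low[4]=0); scc=(scc[0]=?,scc[1]=?,scc[2]=?,scc[3]=0,scc[4]=?)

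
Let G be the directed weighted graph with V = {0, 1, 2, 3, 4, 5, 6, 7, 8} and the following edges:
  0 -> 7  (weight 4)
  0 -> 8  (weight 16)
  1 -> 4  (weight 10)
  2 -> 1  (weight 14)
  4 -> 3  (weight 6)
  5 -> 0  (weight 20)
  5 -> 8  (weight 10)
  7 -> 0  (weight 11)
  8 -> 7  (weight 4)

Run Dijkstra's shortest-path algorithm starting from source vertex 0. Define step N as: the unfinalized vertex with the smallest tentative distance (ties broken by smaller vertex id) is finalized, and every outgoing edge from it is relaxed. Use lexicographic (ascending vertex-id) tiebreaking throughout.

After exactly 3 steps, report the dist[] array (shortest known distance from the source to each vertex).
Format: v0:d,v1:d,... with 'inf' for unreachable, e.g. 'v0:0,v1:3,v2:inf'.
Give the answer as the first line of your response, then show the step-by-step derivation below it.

v0:0,v1:inf,v2:inf,v3:inf,v4:inf,v5:inf,v6:inf,v7:4,v8:16

step 1: dist = v0:0,v1:inf,v2:inf,v3:inf,v4:inf,v5:inf,v6:inf,v7:4,v8:16
step 2: dist = v0:0,v1:inf,v2:inf,v3:inf,v4:inf,v5:inf,v6:inf,v7:4,v8:16
step 3: dist = v0:0,v1:inf,v2:inf,v3:inf,v4:inf,v5:inf,v6:inf,v7:4,v8:16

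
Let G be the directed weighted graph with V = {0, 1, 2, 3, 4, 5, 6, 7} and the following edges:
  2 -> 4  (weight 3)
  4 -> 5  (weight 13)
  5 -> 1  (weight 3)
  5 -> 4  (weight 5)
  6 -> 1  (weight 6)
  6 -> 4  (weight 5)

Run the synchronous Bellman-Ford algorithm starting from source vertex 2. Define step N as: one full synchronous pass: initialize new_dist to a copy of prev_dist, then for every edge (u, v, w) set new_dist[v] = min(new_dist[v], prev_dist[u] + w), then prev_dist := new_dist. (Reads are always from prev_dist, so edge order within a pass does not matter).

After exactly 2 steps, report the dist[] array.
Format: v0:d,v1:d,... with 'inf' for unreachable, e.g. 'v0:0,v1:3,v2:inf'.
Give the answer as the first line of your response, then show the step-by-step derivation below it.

v0:inf,v1:inf,v2:0,v3:inf,v4:3,v5:16,v6:inf,v7:inf

step 1: dist = v0:inf,v1:inf,v2:0,v3:inf,v4:3,v5:inf,v6:inf,v7:inf
step 2: dist = v0:inf,v1:inf,v2:0,v3:inf,v4:3,v5:16,v6:inf,v7:inf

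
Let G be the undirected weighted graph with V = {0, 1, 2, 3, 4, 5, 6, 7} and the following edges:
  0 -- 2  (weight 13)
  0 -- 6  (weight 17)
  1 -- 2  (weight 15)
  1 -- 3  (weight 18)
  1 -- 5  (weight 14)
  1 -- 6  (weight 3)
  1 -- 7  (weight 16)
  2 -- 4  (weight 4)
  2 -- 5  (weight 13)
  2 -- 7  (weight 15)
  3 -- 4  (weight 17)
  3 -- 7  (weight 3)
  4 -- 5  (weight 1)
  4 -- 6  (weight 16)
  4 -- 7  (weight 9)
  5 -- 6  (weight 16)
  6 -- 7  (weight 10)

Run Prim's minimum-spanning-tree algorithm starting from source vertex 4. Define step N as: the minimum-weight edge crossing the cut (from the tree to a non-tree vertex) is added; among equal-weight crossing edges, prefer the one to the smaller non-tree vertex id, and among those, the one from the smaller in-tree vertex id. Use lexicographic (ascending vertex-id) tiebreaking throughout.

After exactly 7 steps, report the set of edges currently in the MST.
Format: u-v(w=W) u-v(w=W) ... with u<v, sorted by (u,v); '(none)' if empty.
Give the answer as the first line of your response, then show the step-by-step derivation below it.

0-2(w=13) 1-6(w=3) 2-4(w=4) 3-7(w=3) 4-5(w=1) 4-7(w=9) 6-7(w=10)

step 1: add edge 4-5 (w=1); MST = {4-5(w=1)}
step 2: add edge 2-4 (w=4); MST = {2-4(w=4) 4-5(w=1)}
step 3: add edge 4-7 (w=9); MST = {2-4(w=4) 4-5(w=1) 4-7(w=9)}
step 4: add edge 3-7 (w=3); MST = {2-4(w=4) 3-7(w=3) 4-5(w=1) 4-7(w=9)}
step 5: add edge 6-7 (w=10); MST = {2-4(w=4) 3-7(w=3) 4-5(w=1) 4-7(w=9) 6-7(w=10)}
step 6: add edge 1-6 (w=3); MST = {1-6(w=3) 2-4(w=4) 3-7(w=3) 4-5(w=1) 4-7(w=9) 6-7(w=10)}
step 7: add edge 0-2 (w=13); MST = {0-2(w=13) 1-6(w=3) 2-4(w=4) 3-7(w=3) 4-5(w=1) 4-7(w=9) 6-7(w=10)}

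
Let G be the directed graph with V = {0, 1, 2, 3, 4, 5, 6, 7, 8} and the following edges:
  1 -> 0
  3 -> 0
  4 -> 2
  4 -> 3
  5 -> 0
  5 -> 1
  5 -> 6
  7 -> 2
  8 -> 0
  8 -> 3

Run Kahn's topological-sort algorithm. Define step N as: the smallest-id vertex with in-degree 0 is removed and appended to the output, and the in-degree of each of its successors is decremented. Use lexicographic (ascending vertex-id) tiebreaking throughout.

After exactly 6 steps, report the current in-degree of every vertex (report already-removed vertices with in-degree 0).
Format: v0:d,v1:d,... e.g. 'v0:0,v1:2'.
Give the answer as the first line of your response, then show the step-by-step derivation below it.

v0:2,v1:0,v2:0,v3:1,v4:0,v5:0,v6:0,v7:0,v8:0

step 1: output 4; order=[4]; indeg=(4,1,1,1,0,0,1,0,0)
step 2: output 5; order=[4,5]; indeg=(3,0,1,1,0,0,0,0,0)
step 3: output 1; order=[4,5,1]; indeg=(2,0,1,1,0,0,0,0,0)
step 4: output 6; order=[4,5,1,6]; indeg=(2,0,1,1,0,0,0,0,0)
step 5: output 7; order=[4,5,1,6,7]; indeg=(2,0,0,1,0,0,0,0,0)
step 6: output 2; order=[4,5,1,6,7,2]; indeg=(2,0,0,1,0,0,0,0,0)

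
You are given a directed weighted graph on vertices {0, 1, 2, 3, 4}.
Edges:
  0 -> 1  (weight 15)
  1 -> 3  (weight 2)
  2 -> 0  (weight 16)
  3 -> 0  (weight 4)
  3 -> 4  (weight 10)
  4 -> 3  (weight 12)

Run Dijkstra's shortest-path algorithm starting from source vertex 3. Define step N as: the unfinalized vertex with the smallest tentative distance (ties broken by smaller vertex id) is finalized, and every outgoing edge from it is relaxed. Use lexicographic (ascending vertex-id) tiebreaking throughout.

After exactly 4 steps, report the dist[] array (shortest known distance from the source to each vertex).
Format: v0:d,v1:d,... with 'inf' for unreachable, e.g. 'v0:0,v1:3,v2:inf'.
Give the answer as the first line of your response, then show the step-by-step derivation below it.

v0:4,v1:19,v2:inf,v3:0,v4:10

step 1: dist = v0:4,v1:inf,v2:inf,v3:0,v4:10
step 2: dist = v0:4,v1:19,v2:inf,v3:0,v4:10
step 3: dist = v0:4,v1:19,v2:inf,v3:0,v4:10
step 4: dist = v0:4,v1:19,v2:inf,v3:0,v4:10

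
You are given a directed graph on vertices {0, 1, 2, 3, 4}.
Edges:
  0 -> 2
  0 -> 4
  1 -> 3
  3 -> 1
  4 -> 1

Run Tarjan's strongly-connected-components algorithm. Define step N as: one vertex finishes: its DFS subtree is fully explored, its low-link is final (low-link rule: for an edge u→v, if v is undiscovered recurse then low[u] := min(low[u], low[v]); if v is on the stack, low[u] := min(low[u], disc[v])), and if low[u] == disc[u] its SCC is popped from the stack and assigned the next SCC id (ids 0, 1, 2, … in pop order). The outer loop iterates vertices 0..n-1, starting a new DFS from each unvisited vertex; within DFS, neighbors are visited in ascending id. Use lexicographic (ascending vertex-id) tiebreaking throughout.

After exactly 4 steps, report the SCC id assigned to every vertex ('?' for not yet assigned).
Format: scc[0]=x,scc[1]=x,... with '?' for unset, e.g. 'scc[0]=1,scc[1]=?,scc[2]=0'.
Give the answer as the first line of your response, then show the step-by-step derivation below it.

scc[0]=?,scc[1]=1,scc[2]=0,scc[3]=1,scc[4]=2

step 1: low=(low[0]=0,low[1]=?,low[2]=1,low[3]=?,low[4]=?); scc=(scc[0]=?,scc[1]=?,scc[2]=0,scc[3]=?,scc[4]=?)
step 2: low=(low[0]=0,low[1]=3,low[2]=1,low[3]=3,low[4]=2); scc=(scc[0]=?,scc[1]=?,scc[2]=0,scc[3]=?,scc[4]=?)
step 3: low=(low[0]=0,low[1]=3,low[2]=1,low[3]=3,low[4]=2); scc=(scc[0]=?,scc[1]=1,scc[2]=0,scc[3]=1,scc[4]=?)
step 4: low=(low[0]=0,low[1]=3,low[2]=1,low[3]=3,low[4]=2); scc=(scc[0]=?,scc[1]=1,scc[2]=0,scc[3]=1,scc[4]=2)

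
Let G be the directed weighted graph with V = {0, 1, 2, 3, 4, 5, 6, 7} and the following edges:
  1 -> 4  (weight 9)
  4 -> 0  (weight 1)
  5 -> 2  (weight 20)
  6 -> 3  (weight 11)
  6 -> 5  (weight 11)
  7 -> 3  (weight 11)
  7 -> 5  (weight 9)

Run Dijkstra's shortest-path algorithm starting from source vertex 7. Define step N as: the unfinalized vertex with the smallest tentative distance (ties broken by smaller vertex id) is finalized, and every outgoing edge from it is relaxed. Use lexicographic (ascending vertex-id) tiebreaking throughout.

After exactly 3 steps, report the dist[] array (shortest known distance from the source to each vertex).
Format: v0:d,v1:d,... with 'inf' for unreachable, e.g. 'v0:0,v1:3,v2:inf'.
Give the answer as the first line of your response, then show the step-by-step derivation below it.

v0:inf,v1:inf,v2:29,v3:11,v4:inf,v5:9,v6:inf,v7:0

step 1: dist = v0:inf,v1:inf,v2:inf,v3:11,v4:inf,v5:9,v6:inf,v7:0
step 2: dist = v0:inf,v1:inf,v2:29,v3:11,v4:inf,v5:9,v6:inf,v7:0
step 3: dist = v0:inf,v1:inf,v2:29,v3:11,v4:inf,v5:9,v6:inf,v7:0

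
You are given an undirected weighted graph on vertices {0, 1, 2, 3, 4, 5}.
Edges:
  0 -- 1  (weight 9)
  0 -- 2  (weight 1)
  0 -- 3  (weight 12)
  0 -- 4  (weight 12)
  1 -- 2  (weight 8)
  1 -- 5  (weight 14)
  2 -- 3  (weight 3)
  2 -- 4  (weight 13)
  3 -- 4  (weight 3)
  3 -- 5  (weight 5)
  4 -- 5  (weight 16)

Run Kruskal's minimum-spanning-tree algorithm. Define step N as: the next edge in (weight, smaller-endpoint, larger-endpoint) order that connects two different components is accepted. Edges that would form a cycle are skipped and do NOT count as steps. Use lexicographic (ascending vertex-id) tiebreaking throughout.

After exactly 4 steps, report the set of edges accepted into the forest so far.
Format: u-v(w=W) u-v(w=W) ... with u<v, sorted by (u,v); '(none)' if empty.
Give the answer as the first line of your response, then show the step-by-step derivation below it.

0-2(w=1) 2-3(w=3) 3-4(w=3) 3-5(w=5)

step 1: add edge 0-2 (w=1); MST = {0-2(w=1)}
step 2: add edge 2-3 (w=3); MST = {0-2(w=1) 2-3(w=3)}
step 3: add edge 3-4 (w=3); MST = {0-2(w=1) 2-3(w=3) 3-4(w=3)}
step 4: add edge 3-5 (w=5); MST = {0-2(w=1) 2-3(w=3) 3-4(w=3) 3-5(w=5)}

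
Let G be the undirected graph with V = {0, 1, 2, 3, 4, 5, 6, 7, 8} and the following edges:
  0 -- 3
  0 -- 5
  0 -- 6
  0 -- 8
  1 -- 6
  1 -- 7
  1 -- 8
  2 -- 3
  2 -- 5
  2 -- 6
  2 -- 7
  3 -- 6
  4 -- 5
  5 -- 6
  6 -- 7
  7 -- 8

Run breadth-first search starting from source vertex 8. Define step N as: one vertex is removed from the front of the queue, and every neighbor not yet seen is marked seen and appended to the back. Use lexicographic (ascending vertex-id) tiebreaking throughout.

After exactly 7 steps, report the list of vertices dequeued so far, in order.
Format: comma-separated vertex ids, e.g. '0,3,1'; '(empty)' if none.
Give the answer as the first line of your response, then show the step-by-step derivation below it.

8,0,1,7,3,5,6

step 1: dequeue 8; queue=[0,1,7]; order=8
step 2: dequeue 0; queue=[1,7,3,5,6]; order=8,0
step 3: dequeue 1; queue=[7,3,5,6]; order=8,0,1
step 4: dequeue 7; queue=[3,5,6,2]; order=8,0,1,7
step 5: dequeue 3; queue=[5,6,2]; order=8,0,1,7,3
step 6: dequeue 5; queue=[6,2,4]; order=8,0,1,7,3,5
step 7: dequeue 6; queue=[2,4]; order=8,0,1,7,3,5,6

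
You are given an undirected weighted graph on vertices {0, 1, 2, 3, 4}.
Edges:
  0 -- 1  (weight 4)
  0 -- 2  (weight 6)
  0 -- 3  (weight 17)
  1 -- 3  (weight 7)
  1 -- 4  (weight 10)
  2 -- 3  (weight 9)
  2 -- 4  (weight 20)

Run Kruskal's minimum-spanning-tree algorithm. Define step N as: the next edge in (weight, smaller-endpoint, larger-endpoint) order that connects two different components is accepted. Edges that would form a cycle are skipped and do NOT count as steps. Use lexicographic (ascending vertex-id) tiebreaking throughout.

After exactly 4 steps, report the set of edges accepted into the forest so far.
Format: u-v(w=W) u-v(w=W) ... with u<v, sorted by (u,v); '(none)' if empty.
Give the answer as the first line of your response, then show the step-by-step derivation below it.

0-1(w=4) 0-2(w=6) 1-3(w=7) 1-4(w=10)

step 1: add edge 0-1 (w=4); MST = {0-1(w=4)}
step 2: add edge 0-2 (w=6); MST = {0-1(w=4) 0-2(w=6)}
step 3: add edge 1-3 (w=7); MST = {0-1(w=4) 0-2(w=6) 1-3(w=7)}
step 4: add edge 1-4 (w=10); MST = {0-1(w=4) 0-2(w=6) 1-3(w=7) 1-4(w=10)}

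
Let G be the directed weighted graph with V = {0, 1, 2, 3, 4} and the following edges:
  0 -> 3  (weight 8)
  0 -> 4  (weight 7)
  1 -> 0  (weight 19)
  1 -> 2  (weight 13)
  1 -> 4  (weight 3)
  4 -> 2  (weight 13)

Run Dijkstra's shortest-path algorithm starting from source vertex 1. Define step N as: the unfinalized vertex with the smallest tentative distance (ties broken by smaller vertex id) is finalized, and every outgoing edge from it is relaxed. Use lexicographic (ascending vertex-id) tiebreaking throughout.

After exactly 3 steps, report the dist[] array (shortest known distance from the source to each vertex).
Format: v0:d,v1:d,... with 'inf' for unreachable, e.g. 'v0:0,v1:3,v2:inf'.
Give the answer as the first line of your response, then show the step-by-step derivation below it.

v0:19,v1:0,v2:13,v3:inf,v4:3

step 1: dist = v0:19,v1:0,v2:13,v3:inf,v4:3
step 2: dist = v0:19,v1:0,v2:13,v3:inf,v4:3
step 3: dist = v0:19,v1:0,v2:13,v3:inf,v4:3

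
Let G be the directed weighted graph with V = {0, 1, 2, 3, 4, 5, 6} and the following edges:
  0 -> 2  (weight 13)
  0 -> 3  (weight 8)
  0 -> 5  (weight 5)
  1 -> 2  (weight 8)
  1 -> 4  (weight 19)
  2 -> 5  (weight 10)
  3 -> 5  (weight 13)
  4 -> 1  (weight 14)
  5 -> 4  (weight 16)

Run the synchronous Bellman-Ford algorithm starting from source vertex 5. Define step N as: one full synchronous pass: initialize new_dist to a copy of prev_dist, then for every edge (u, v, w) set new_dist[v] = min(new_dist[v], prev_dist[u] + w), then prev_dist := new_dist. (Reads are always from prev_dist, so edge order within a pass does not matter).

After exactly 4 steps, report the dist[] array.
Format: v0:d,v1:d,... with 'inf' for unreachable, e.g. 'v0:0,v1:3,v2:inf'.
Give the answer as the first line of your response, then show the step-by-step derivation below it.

v0:inf,v1:30,v2:38,v3:inf,v4:16,v5:0,v6:inf

step 1: dist = v0:inf,v1:inf,v2:inf,v3:inf,v4:16,v5:0,v6:inf
step 2: dist = v0:inf,v1:30,v2:inf,v3:inf,v4:16,v5:0,v6:inf
step 3: dist = v0:inf,v1:30,v2:38,v3:inf,v4:16,v5:0,v6:inf
step 4: dist = v0:inf,v1:30,v2:38,v3:inf,v4:16,v5:0,v6:inf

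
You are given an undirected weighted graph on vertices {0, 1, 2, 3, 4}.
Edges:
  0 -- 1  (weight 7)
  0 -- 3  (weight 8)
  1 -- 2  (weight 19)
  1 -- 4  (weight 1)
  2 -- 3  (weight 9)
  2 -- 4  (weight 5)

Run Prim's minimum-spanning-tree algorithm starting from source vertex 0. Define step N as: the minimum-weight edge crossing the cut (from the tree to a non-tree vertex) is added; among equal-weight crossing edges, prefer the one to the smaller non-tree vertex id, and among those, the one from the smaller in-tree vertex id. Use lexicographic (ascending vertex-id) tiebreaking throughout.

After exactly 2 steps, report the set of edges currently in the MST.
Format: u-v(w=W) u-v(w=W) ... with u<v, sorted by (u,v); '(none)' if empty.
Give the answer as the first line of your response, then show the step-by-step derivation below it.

0-1(w=7) 1-4(w=1)

step 1: add edge 0-1 (w=7); MST = {0-1(w=7)}
step 2: add edge 1-4 (w=1); MST = {0-1(w=7) 1-4(w=1)}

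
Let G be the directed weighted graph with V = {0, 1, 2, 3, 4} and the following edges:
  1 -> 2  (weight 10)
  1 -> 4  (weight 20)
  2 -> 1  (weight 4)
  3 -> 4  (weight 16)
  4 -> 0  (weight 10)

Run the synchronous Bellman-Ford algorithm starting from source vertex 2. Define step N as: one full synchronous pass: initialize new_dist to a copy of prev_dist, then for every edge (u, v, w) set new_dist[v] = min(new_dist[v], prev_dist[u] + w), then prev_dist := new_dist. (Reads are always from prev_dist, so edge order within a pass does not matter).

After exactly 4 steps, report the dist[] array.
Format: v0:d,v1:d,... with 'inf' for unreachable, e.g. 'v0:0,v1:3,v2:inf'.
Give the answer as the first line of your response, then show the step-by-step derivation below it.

v0:34,v1:4,v2:0,v3:inf,v4:24

step 1: dist = v0:inf,v1:4,v2:0,v3:inf,v4:inf
step 2: dist = v0:inf,v1:4,v2:0,v3:inf,v4:24
step 3: dist = v0:34,v1:4,v2:0,v3:inf,v4:24
step 4: dist = v0:34,v1:4,v2:0,v3:inf,v4:24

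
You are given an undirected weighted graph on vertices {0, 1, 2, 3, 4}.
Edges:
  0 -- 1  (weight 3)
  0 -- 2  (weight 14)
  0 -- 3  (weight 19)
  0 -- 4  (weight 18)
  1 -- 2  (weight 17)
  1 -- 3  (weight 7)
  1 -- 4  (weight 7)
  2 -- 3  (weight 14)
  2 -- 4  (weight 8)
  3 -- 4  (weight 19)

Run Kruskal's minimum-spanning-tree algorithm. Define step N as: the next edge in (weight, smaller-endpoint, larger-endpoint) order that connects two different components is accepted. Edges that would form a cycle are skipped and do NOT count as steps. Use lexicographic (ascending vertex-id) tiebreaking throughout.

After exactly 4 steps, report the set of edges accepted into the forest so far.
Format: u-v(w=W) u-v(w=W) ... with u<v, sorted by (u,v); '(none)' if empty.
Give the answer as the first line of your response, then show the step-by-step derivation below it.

0-1(w=3) 1-3(w=7) 1-4(w=7) 2-4(w=8)

step 1: add edge 0-1 (w=3); MST = {0-1(w=3)}
step 2: add edge 1-3 (w=7); MST = {0-1(w=3) 1-3(w=7)}
step 3: add edge 1-4 (w=7); MST = {0-1(w=3) 1-3(w=7) 1-4(w=7)}
step 4: add edge 2-4 (w=8); MST = {0-1(w=3) 1-3(w=7) 1-4(w=7) 2-4(w=8)}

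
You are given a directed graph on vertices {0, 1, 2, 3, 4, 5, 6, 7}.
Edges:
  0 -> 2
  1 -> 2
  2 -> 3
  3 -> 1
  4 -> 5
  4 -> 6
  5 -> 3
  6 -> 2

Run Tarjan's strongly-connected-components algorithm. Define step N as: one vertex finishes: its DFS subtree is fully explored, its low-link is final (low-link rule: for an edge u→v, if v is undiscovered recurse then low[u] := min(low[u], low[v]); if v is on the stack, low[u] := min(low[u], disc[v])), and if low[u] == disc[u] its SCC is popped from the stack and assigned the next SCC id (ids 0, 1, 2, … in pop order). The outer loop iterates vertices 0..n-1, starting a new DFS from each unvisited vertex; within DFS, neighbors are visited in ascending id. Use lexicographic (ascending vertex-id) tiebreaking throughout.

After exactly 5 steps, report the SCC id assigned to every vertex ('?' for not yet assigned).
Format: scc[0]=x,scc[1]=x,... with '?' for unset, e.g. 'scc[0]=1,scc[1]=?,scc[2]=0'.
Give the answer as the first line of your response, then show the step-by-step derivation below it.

scc[0]=1,scc[1]=0,scc[2]=0,scc[3]=0,scc[4]=?,scc[5]=2,scc[6]=?,scc[7]=?

step 1: low=(low[0]=0,low[1]=1,low[2]=1,low[3]=2,low[4]=?,low[5]=?,low[6]=?,low[7]=?); scc=(scc[0]=?,scc[1]=?,scc[2]=?,scc[3]=?,scc[4]=?,scc[5]=?,scc[6]=?,scc[7]=?)
step 2: low=(low[0]=0,low[1]=1,low[2]=1,low[3]=1,low[4]=?,low[5]=?,low[6]=?,low[7]=?); scc=(scc[0]=?,scc[1]=?,scc[2]=?,scc[3]=?,scc[4]=?,scc[5]=?,scc[6]=?,scc[7]=?)
step 3: low=(low[0]=0,low[1]=1,low[2]=1,low[3]=1,low[4]=?,low[5]=?,low[6]=?,low[7]=?); scc=(scc[0]=?,scc[1]=0,scc[2]=0,scc[3]=0,scc[4]=?,scc[5]=?,scc[6]=?,scc[7]=?)
step 4: low=(low[0]=0,low[1]=1,low[2]=1,low[3]=1,low[4]=?,low[5]=?,low[6]=?,low[7]=?); scc=(scc[0]=1,scc[1]=0,scc[2]=0,scc[3]=0,scc[4]=?,scc[5]=?,scc[6]=?,scc[7]=?)
step 5: low=(low[0]=0,low[1]=1,low[2]=1,low[3]=1,low[4]=4,low[5]=5,low[6]=?,low[7]=?); scc=(scc[0]=1,scc[1]=0,scc[2]=0,scc[3]=0,scc[4]=?,scc[5]=2,scc[6]=?,scc[7]=?)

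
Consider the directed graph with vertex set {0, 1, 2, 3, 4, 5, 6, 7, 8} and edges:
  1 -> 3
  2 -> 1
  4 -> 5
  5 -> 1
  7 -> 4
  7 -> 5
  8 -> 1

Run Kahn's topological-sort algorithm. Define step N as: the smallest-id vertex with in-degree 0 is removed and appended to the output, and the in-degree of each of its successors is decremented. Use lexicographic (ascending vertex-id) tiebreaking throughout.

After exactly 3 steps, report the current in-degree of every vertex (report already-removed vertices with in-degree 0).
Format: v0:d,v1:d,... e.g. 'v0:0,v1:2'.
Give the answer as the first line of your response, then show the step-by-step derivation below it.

v0:0,v1:2,v2:0,v3:1,v4:1,v5:2,v6:0,v7:0,v8:0

step 1: output 0; order=[0]; indeg=(0,3,0,1,1,2,0,0,0)
step 2: output 2; order=[0,2]; indeg=(0,2,0,1,1,2,0,0,0)
step 3: output 6; order=[0,2,6]; indeg=(0,2,0,1,1,2,0,0,0)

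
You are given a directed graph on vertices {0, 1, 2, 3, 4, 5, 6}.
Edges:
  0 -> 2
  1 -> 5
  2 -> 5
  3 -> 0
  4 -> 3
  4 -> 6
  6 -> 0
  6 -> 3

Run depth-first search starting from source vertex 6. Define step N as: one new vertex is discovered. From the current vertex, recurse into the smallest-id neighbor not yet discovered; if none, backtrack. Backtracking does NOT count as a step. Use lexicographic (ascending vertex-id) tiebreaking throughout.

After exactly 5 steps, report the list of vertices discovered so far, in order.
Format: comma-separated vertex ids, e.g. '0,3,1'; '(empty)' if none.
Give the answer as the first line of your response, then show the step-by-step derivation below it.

6,0,2,5,3

step 1: discover 6; path=6; order=6
step 2: discover 0; path=6>0; order=6,0
step 3: discover 2; path=6>0>2; order=6,0,2
step 4: discover 5; path=6>0>2>5; order=6,0,2,5
step 5: discover 3; path=6>3; order=6,0,2,5,3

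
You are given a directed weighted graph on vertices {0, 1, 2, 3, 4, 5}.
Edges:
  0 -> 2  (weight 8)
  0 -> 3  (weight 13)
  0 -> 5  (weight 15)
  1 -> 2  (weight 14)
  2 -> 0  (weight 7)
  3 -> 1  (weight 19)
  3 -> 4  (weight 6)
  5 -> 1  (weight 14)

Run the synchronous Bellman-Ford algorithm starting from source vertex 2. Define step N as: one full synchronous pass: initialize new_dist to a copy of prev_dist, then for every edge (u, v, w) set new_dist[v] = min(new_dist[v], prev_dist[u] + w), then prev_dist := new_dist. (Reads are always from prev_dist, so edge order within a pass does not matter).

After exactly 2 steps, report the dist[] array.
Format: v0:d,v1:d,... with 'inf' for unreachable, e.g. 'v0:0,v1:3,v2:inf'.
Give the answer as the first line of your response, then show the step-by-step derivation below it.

v0:7,v1:inf,v2:0,v3:20,v4:inf,v5:22

step 1: dist = v0:7,v1:inf,v2:0,v3:inf,v4:inf,v5:inf
step 2: dist = v0:7,v1:inf,v2:0,v3:20,v4:inf,v5:22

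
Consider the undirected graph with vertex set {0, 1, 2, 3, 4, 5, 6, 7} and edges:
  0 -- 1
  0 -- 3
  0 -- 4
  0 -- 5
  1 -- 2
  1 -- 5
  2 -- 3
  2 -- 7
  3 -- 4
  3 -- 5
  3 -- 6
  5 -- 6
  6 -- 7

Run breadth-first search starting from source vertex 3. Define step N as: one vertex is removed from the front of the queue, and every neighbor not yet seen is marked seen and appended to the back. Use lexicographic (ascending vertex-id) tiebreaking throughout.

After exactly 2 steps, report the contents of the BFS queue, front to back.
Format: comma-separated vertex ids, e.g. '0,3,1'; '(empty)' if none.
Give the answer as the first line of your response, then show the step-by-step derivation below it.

2,4,5,6,1

step 1: dequeue 3; queue=[0,2,4,5,6]; order=3
step 2: dequeue 0; queue=[2,4,5,6,1]; order=3,0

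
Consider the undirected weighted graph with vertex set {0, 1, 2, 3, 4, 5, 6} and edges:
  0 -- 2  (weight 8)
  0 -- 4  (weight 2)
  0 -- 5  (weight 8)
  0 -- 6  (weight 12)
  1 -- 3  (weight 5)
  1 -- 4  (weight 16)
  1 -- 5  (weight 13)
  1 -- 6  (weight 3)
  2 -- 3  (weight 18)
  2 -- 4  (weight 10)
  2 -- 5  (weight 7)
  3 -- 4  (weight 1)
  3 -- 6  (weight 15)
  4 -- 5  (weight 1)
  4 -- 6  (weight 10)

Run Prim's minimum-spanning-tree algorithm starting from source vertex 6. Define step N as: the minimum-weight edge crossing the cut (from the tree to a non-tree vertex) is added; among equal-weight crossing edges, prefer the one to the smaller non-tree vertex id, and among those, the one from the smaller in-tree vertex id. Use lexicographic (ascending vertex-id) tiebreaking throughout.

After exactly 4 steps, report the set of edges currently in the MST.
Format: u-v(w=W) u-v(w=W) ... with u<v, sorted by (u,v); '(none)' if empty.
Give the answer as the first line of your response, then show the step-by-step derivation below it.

1-3(w=5) 1-6(w=3) 3-4(w=1) 4-5(w=1)

step 1: add edge 1-6 (w=3); MST = {1-6(w=3)}
step 2: add edge 1-3 (w=5); MST = {1-3(w=5) 1-6(w=3)}
step 3: add edge 3-4 (w=1); MST = {1-3(w=5) 1-6(w=3) 3-4(w=1)}
step 4: add edge 4-5 (w=1); MST = {1-3(w=5) 1-6(w=3) 3-4(w=1) 4-5(w=1)}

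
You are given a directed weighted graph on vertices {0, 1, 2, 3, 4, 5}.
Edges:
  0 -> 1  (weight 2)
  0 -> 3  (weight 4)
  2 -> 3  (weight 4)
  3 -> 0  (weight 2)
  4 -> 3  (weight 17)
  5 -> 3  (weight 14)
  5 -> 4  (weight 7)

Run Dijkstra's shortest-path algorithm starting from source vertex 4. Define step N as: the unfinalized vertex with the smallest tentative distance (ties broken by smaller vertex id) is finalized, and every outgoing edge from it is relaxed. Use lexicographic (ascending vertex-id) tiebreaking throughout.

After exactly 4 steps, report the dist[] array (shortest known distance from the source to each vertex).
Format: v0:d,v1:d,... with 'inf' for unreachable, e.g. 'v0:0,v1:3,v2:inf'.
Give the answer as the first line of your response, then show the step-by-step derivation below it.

v0:19,v1:21,v2:inf,v3:17,v4:0,v5:inf

step 1: dist = v0:inf,v1:inf,v2:inf,v3:17,v4:0,v5:inf
step 2: dist = v0:19,v1:inf,v2:inf,v3:17,v4:0,v5:inf
step 3: dist = v0:19,v1:21,v2:inf,v3:17,v4:0,v5:inf
step 4: dist = v0:19,v1:21,v2:inf,v3:17,v4:0,v5:inf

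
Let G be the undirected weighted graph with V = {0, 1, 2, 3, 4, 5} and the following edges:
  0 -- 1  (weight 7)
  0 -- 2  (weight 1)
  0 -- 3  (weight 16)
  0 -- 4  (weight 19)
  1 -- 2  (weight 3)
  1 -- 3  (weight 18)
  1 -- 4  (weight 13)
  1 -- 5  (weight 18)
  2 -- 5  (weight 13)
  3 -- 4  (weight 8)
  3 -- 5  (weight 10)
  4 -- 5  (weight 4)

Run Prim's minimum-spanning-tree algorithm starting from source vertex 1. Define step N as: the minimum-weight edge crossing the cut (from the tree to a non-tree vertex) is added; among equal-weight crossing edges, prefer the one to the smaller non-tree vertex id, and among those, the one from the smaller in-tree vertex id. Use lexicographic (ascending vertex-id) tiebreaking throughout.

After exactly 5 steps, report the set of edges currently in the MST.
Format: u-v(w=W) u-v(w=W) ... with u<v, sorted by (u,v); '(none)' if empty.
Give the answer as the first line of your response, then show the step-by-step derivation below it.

0-2(w=1) 1-2(w=3) 1-4(w=13) 3-4(w=8) 4-5(w=4)

step 1: add edge 1-2 (w=3); MST = {1-2(w=3)}
step 2: add edge 0-2 (w=1); MST = {0-2(w=1) 1-2(w=3)}
step 3: add edge 1-4 (w=13); MST = {0-2(w=1) 1-2(w=3) 1-4(w=13)}
step 4: add edge 4-5 (w=4); MST = {0-2(w=1) 1-2(w=3) 1-4(w=13) 4-5(w=4)}
step 5: add edge 3-4 (w=8); MST = {0-2(w=1) 1-2(w=3) 1-4(w=13) 3-4(w=8) 4-5(w=4)}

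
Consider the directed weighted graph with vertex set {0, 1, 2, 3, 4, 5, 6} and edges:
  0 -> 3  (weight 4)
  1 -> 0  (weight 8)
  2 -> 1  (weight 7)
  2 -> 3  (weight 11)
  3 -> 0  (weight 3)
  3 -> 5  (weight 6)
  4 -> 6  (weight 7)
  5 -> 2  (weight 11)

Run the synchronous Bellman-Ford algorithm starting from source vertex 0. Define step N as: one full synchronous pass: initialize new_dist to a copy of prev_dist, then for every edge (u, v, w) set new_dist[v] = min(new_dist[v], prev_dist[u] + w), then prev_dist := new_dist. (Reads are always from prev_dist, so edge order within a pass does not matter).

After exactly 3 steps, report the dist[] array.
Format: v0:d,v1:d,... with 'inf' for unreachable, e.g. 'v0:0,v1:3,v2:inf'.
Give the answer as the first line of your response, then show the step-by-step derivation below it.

v0:0,v1:inf,v2:21,v3:4,v4:inf,v5:10,v6:inf

step 1: dist = v0:0,v1:inf,v2:inf,v3:4,v4:inf,v5:inf,v6:inf
step 2: dist = v0:0,v1:inf,v2:inf,v3:4,v4:inf,v5:10,v6:inf
step 3: dist = v0:0,v1:inf,v2:21,v3:4,v4:inf,v5:10,v6:inf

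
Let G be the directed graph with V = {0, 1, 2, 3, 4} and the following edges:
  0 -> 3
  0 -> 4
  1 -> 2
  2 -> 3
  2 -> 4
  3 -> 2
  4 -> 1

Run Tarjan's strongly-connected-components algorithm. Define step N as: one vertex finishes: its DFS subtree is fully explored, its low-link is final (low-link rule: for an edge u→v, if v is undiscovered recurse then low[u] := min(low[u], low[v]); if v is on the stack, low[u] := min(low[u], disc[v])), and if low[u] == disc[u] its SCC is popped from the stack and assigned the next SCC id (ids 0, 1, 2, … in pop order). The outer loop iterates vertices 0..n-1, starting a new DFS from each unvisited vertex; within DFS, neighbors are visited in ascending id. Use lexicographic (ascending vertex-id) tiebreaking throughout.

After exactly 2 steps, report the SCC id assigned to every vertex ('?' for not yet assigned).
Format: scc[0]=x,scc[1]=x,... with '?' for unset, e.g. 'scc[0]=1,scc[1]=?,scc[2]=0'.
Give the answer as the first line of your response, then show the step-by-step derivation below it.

scc[0]=?,scc[1]=?,scc[2]=?,scc[3]=?,scc[4]=?

step 1: low=(low[0]=0,low[1]=2,low[2]=1,low[3]=1,low[4]=3); scc=(scc[0]=?,scc[1]=?,scc[2]=?,scc[3]=?,scc[4]=?)
step 2: low=(low[0]=0,low[1]=2,low[2]=1,low[3]=1,low[4]=2); scc=(scc[0]=?,scc[1]=?,scc[2]=?,scc[3]=?,scc[4]=?)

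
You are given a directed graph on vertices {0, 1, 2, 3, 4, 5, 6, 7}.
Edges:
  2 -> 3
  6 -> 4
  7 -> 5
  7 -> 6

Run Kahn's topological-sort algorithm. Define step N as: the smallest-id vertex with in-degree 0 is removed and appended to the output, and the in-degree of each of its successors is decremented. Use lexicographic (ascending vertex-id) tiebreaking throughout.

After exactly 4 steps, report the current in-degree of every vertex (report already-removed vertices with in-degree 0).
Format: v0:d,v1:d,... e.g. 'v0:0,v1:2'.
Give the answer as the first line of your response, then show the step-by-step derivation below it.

v0:0,v1:0,v2:0,v3:0,v4:1,v5:1,v6:1,v7:0

step 1: output 0; order=[0]; indeg=(0,0,0,1,1,1,1,0)
step 2: output 1; order=[0,1]; indeg=(0,0,0,1,1,1,1,0)
step 3: output 2; order=[0,1,2]; indeg=(0,0,0,0,1,1,1,0)
step 4: output 3; order=[0,1,2,3]; indeg=(0,0,0,0,1,1,1,0)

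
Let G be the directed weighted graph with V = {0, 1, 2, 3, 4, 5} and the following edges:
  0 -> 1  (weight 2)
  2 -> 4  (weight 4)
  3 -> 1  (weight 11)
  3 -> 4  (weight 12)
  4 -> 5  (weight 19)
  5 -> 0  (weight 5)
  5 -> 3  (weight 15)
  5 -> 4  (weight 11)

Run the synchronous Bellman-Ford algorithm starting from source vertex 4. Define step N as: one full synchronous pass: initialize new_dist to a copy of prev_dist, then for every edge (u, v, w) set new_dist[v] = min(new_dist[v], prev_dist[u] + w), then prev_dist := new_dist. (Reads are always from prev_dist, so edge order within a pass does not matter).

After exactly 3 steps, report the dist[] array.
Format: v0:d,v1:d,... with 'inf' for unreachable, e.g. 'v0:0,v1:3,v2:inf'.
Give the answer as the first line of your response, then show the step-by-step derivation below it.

v0:24,v1:26,v2:inf,v3:34,v4:0,v5:19

step 1: dist = v0:inf,v1:inf,v2:inf,v3:inf,v4:0,v5:19
step 2: dist = v0:24,v1:inf,v2:inf,v3:34,v4:0,v5:19
step 3: dist = v0:24,v1:26,v2:inf,v3:34,v4:0,v5:19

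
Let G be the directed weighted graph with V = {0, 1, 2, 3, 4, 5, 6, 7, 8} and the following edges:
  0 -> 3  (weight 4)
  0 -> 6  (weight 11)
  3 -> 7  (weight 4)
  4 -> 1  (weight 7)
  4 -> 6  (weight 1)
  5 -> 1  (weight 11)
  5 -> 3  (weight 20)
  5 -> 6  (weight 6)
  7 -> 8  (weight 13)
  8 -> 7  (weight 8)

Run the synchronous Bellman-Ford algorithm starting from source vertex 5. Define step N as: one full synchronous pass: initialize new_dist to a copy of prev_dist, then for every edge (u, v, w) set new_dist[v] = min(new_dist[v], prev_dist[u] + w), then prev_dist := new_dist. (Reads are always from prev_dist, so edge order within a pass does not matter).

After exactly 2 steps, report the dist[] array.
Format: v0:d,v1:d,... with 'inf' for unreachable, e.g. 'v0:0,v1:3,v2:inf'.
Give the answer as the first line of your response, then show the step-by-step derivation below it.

v0:inf,v1:11,v2:inf,v3:20,v4:inf,v5:0,v6:6,v7:24,v8:inf

step 1: dist = v0:inf,v1:11,v2:inf,v3:20,v4:inf,v5:0,v6:6,v7:inf,v8:inf
step 2: dist = v0:inf,v1:11,v2:inf,v3:20,v4:inf,v5:0,v6:6,v7:24,v8:inf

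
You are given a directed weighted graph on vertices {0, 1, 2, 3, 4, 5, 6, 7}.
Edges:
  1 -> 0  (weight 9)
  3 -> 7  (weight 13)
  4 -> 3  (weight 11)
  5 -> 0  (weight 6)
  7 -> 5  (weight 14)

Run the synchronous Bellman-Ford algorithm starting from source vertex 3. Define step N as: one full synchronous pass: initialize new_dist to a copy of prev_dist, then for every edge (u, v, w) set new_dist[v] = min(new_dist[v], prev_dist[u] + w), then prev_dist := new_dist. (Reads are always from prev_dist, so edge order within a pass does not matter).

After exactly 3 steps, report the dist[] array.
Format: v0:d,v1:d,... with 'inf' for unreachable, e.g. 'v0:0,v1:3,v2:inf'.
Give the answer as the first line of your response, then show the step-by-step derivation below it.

v0:33,v1:inf,v2:inf,v3:0,v4:inf,v5:27,v6:inf,v7:13

step 1: dist = v0:inf,v1:inf,v2:inf,v3:0,v4:inf,v5:inf,v6:inf,v7:13
step 2: dist = v0:inf,v1:inf,v2:inf,v3:0,v4:inf,v5:27,v6:inf,v7:13
step 3: dist = v0:33,v1:inf,v2:inf,v3:0,v4:inf,v5:27,v6:inf,v7:13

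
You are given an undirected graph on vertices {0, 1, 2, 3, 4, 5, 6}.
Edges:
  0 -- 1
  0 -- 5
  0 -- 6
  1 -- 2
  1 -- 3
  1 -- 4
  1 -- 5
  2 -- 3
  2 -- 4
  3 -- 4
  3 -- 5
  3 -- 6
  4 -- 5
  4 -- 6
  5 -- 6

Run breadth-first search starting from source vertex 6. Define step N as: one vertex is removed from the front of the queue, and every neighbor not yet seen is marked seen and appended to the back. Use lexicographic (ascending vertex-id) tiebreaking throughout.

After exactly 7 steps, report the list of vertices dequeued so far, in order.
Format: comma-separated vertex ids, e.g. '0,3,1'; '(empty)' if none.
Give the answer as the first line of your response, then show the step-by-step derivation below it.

6,0,3,4,5,1,2

step 1: dequeue 6; queue=[0,3,4,5]; order=6
step 2: dequeue 0; queue=[3,4,5,1]; order=6,0
step 3: dequeue 3; queue=[4,5,1,2]; order=6,0,3
step 4: dequeue 4; queue=[5,1,2]; order=6,0,3,4
step 5: dequeue 5; queue=[1,2]; order=6,0,3,4,5
step 6: dequeue 1; queue=[2]; order=6,0,3,4,5,1
step 7: dequeue 2; queue=[(empty)]; order=6,0,3,4,5,1,2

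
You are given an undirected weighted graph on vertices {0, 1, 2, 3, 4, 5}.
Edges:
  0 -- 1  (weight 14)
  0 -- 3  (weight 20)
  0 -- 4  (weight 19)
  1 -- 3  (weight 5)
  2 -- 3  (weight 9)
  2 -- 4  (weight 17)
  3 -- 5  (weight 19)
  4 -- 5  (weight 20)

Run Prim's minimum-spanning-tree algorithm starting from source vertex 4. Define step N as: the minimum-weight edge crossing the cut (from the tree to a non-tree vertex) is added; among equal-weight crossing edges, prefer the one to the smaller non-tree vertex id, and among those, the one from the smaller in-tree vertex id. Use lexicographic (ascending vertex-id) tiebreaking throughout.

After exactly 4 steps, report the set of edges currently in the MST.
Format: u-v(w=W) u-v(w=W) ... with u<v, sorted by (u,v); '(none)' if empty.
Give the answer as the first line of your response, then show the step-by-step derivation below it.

0-1(w=14) 1-3(w=5) 2-3(w=9) 2-4(w=17)

step 1: add edge 2-4 (w=17); MST = {2-4(w=17)}
step 2: add edge 2-3 (w=9); MST = {2-3(w=9) 2-4(w=17)}
step 3: add edge 1-3 (w=5); MST = {1-3(w=5) 2-3(w=9) 2-4(w=17)}
step 4: add edge 0-1 (w=14); MST = {0-1(w=14) 1-3(w=5) 2-3(w=9) 2-4(w=17)}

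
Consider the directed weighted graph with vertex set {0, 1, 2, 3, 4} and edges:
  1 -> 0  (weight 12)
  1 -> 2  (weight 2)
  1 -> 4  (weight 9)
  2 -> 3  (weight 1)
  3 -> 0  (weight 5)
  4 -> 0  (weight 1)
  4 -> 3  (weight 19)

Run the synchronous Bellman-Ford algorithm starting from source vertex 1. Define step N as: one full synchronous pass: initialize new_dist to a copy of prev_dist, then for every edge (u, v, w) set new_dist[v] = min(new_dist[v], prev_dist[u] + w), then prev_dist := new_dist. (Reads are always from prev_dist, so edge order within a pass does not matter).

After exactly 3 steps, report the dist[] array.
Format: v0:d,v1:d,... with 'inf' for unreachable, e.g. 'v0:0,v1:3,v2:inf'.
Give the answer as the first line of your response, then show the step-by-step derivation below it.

v0:8,v1:0,v2:2,v3:3,v4:9

step 1: dist = v0:12,v1:0,v2:2,v3:inf,v4:9
step 2: dist = v0:10,v1:0,v2:2,v3:3,v4:9
step 3: dist = v0:8,v1:0,v2:2,v3:3,v4:9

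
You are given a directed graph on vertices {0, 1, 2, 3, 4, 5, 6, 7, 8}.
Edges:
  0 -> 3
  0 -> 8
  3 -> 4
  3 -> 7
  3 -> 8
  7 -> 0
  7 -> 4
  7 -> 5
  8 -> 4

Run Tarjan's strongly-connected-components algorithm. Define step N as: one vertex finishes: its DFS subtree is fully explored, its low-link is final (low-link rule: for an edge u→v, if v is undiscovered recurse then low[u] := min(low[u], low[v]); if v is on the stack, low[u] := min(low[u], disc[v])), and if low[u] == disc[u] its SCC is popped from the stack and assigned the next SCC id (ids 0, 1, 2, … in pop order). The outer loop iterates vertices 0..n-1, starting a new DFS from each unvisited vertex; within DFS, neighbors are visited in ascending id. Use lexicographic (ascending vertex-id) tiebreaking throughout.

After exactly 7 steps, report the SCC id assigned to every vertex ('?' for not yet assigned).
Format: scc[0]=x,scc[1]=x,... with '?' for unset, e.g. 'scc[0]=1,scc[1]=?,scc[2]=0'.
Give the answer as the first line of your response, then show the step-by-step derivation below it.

scc[0]=3,scc[1]=4,scc[2]=?,scc[3]=3,scc[4]=0,scc[5]=1,scc[6]=?,scc[7]=3,scc[8]=2

step 1: low=(low[0]=0,low[1]=?,low[2]=?,low[3]=1,low[4]=2,low[5]=?,low[6]=?,low[7]=?,low[8]=?); scc=(scc[0]=?,scc[1]=?,scc[2]=?,scc[3]=?,scc[4]=0,scc[5]=?,scc[6]=?,scc[7]=?,scc[8]=?)
step 2: low=(low[0]=0,low[1]=?,low[2]=?,low[3]=1,low[4]=2,low[5]=4,low[6]=?,low[7]=0,low[8]=?); scc=(scc[0]=?,scc[1]=?,scc[2]=?,scc[3]=?,scc[4]=0,scc[5]=1,scc[6]=?,scc[7]=?,scc[8]=?)
step 3: low=(low[0]=0,low[1]=?,low[2]=?,low[3]=1,low[4]=2,low[5]=4,low[6]=?,low[7]=0,low[8]=?); scc=(scc[0]=?,scc[1]=?,scc[2]=?,scc[3]=?,scc[4]=0,scc[5]=1,scc[6]=?,scc[7]=?,scc[8]=?)
step 4: low=(low[0]=0,low[1]=?,low[2]=?,low[3]=0,low[4]=2,low[5]=4,low[6]=?,low[7]=0,low[8]=5); scc=(scc[0]=?,scc[1]=?,scc[2]=?,scc[3]=?,scc[4]=0,scc[5]=1,scc[6]=?,scc[7]=?,scc[8]=2)
step 5: low=(low[0]=0,low[1]=?,low[2]=?,low[3]=0,low[4]=2,low[5]=4,low[6]=?,low[7]=0,low[8]=5); scc=(scc[0]=?,scc[1]=?,scc[2]=?,scc[3]=?,scc[4]=0,scc[5]=1,scc[6]=?,scc[7]=?,scc[8]=2)
step 6: low=(low[0]=0,low[1]=?,low[2]=?,low[3]=0,low[4]=2,low[5]=4,low[6]=?,low[7]=0,low[8]=5); scc=(scc[0]=3,scc[1]=?,scc[2]=?,scc[3]=3,scc[4]=0,scc[5]=1,scc[6]=?,scc[7]=3,scc[8]=2)
step 7: low=(low[0]=0,low[1]=6,low[2]=?,low[3]=0,low[4]=2,low[5]=4,low[6]=?,low[7]=0,low[8]=5); scc=(scc[0]=3,scc[1]=4,scc[2]=?,scc[3]=3,scc[4]=0,scc[5]=1,scc[6]=?,scc[7]=3,scc[8]=2)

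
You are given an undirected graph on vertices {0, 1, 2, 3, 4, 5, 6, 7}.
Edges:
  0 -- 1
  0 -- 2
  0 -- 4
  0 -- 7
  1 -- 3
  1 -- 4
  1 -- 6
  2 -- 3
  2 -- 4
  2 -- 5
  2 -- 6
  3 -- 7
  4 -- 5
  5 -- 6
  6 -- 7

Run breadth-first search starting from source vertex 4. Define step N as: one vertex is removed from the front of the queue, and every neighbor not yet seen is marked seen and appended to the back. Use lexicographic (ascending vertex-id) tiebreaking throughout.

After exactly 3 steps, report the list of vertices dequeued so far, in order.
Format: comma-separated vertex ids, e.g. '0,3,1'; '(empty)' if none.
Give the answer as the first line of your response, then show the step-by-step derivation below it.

4,0,1

step 1: dequeue 4; queue=[0,1,2,5]; order=4
step 2: dequeue 0; queue=[1,2,5,7]; order=4,0
step 3: dequeue 1; queue=[2,5,7,3,6]; order=4,0,1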